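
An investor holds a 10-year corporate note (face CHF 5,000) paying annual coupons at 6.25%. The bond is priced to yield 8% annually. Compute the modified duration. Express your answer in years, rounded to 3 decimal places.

Periodic yield y = 0.08. First find Macaulay duration:
  t   CF        PV=CF/(1+0.08)^t    t·PV
  1       312.50       289.3519       289.3519
  2       312.50       267.9184       535.8368
  3       312.50       248.0726       744.2177
  4       312.50       229.6968       918.7873
  5       312.50       212.6822     1,063.4112
  6       312.50       196.9280     1,181.5681
  7       312.50       182.3407     1,276.3852
  8       312.50       168.8340     1,350.6722
  9       312.50       156.3278     1,406.9502
  10    5,312.50     2,460.7154    24,607.1541
  Σ                  4,412.8679    33,374.3347
P = 4,412.8679; Macaulay duration = 33,374.3347 / 4,412.8679 = 7.56296 years.
Modified duration = D_Mac / (1 + y) = 7.56296 / 1.08 = 7.00274 years.

7.003 years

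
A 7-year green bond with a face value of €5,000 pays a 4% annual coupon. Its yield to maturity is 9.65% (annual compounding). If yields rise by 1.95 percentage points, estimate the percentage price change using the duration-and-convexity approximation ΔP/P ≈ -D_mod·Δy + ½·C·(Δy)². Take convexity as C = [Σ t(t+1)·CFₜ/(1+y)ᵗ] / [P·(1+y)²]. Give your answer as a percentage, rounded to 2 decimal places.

With y = 0.0965:
  t   CF        PV=CF/(1+0.0965)^t    t·PV        t(t+1)·PV
  1       200.00       182.3985       182.3985         364.7971
  2       200.00       166.3461       332.6923         998.0768
  3       200.00       151.7065       455.1194       1,820.4776
  4       200.00       138.3552       553.4208       2,767.1038
  5       200.00       126.1789       630.8946       3,785.3677
  6       200.00       115.0743       690.4455       4,833.1188
  7     5,200.00     2,728.6190    19,100.3327     152,802.6614
  Σ                  3,608.6785    21,945.3038     167,371.6032
P = 3,608.6785; D_Mac = 6.08126 yrs; D_mod = 5.54606 yrs; C = 38.57592.
Duration effect: -5.54606 × (+0.0195) = -0.108148
Convexity effect: 0.5 × 38.57592 × (0.0195)² = +0.0073342
ΔP/P ≈ -0.108148 + 0.0073342 = -0.100814 = -10.0814%.

-10.08%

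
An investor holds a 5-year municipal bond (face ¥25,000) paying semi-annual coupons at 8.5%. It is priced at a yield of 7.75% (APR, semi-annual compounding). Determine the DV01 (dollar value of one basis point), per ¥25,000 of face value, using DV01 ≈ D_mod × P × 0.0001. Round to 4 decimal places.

¥10.3930

Periodic yield y = 0.03875.
  t   CF        PV=CF/(1+0.03875)^t    t·PV
  1     1,062.50     1,022.8640     1,022.8640
  2     1,062.50       984.7066     1,969.4133
  3     1,062.50       947.9727     2,843.9181
  4     1,062.50       912.6091     3,650.4364
  5     1,062.50       878.5647     4,392.8236
  6     1,062.50       845.7903     5,074.7420
  7     1,062.50       814.2386     5,699.6701
  8     1,062.50       783.8639     6,270.9109
  9     1,062.50       754.6223     6,791.6003
  10   26,062.50    17,819.9181   178,199.1813
  Σ                 25,765.1503   215,915.5599
P = 25,765.1503; D_Mac = 8.38014 half-year periods = 4.19007 yrs; D_mod = 4.03376 yrs.
DV01 ≈ 4.03376 × 25,765.1503 × 0.0001 = 10.393047.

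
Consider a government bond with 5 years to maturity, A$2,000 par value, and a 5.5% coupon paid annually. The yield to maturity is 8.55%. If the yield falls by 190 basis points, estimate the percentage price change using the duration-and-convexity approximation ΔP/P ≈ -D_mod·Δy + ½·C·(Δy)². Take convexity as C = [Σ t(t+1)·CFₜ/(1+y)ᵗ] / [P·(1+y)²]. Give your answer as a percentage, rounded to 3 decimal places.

+8.215%

With y = 0.0855:
  t   CF        PV=CF/(1+0.0855)^t    t·PV        t(t+1)·PV
  1       110.00       101.3358       101.3358         202.6716
  2       110.00        93.3540       186.7080         560.1241
  3       110.00        86.0009       258.0028       1,032.0113
  4       110.00        79.2270       316.9081       1,584.5406
  5     2,110.00     1,400.0170     7,000.0851      42,000.5107
  Σ                  1,759.9348     7,863.0399      45,379.8583
P = 1,759.9348; D_Mac = 4.46780 yrs; D_mod = 4.11589 yrs; C = 21.88300.
Duration effect: -4.11589 × (-0.019) = +0.078202
Convexity effect: 0.5 × 21.88300 × (-0.019)² = +0.0039499
ΔP/P ≈ +0.078202 + 0.0039499 = +0.082152 = +8.2152%.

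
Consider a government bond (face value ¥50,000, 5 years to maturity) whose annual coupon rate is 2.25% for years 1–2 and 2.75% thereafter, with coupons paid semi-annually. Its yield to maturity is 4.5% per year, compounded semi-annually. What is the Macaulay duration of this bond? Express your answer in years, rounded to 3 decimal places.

4.726 years

Periodic yield y = 0.0225. Discount each cash flow and weight by its period:
  t   CF        PV=CF/(1+0.0225)^t    t·PV
  1       562.50       550.1222       550.1222
  2       562.50       538.0169     1,076.0337
  3       562.50       526.1779     1,578.5336
  4       562.50       514.5994     2,058.3975
  5       687.50       615.1147     3,075.5736
  6       687.50       601.5792     3,609.4751
  7       687.50       588.3415     4,118.3905
  8       687.50       575.3951     4,603.1609
  9       687.50       562.7336     5,064.6025
  10   50,687.50    40,575.8573   405,758.5732
  Σ                 45,647.9378   431,492.8630
Price P = Σ PV = 45,647.9378.
Macaulay duration = Σ(t·PV) / P = 431,492.8630 / 45,647.9378 = 9.45263 half-year periods.
In years: 9.45263 / 2 = 4.72631 years.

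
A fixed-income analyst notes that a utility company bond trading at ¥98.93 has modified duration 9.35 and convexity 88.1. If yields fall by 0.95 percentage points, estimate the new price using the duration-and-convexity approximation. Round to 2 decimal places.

Duration effect: -D_mod·Δy = -9.35 × (-0.0095) = +0.088825
Convexity effect: ½·C·(Δy)² = 0.5 × 88.1 × (-0.0095)² = +0.0039755125
ΔP/P ≈ +0.088825 + 0.0039755125 = +0.0928005125
New price ≈ 98.93 × (1 + 0.0928005125) = 108.110754701625.

¥108.11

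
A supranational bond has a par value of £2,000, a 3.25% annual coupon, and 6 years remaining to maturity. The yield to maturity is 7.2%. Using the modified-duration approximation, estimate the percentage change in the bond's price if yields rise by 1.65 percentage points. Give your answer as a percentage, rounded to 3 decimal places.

Periodic yield y = 0.072. Modified duration first:
  t   CF        PV=CF/(1+0.072)^t    t·PV
  1        65.00        60.6343        60.6343
  2        65.00        56.5619       113.1237
  3        65.00        52.7629       158.2888
  4        65.00        49.2192       196.8766
  5        65.00        45.9134       229.5670
  6     2,065.00     1,360.6654     8,163.9924
  Σ                  1,625.7571     8,922.4830
P = 1,625.7571; D_Mac = 5.48820 yrs; D_mod = 5.48820/(1+0.072) = 5.11959 yrs.
ΔP/P ≈ -D_mod · Δy = -5.11959 × (+0.0165) = -0.084473 = -8.4473%.

-8.447%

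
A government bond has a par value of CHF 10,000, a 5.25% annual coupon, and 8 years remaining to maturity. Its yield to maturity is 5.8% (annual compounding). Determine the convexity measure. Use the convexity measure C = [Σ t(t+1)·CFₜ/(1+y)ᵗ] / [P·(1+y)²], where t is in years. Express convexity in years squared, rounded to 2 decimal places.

50.67

With y = 0.058:
  t   CF        PV=CF/(1+0.058)^t    t·PV        t(t+1)·PV
  1       525.00       496.2193       496.2193         992.4386
  2       525.00       469.0163       938.0327       2,814.0980
  3       525.00       443.3047     1,329.9140       5,319.6560
  4       525.00       419.0025     1,676.0101       8,380.0504
  5       525.00       396.0326     1,980.1631      11,880.9788
  6       525.00       374.3220     2,245.9317      15,721.5220
  7       525.00       353.8015     2,476.6103      19,812.8822
  8    10,525.00     6,704.0426    53,632.3405     482,691.0645
  Σ                  9,655.7414    64,775.2216     547,612.6904
P = 9,655.7414.
Convexity = Σ t(t+1)·PV / [P·(1+y)²] = 547,612.6904 / (9,655.7414 × 1.119364) = 50.66599.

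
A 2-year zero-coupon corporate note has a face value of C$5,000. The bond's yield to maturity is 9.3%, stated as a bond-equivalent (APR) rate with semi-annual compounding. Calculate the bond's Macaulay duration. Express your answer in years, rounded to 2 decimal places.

2.00 years

A zero-coupon bond has a single cash flow at maturity, so its Macaulay duration equals its maturity: 2 years.
(Equivalently: 4 semi-annual periods ÷ 2 = 2 years.)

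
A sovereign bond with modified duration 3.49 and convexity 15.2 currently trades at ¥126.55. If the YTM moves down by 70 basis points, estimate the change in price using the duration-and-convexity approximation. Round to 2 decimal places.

Duration effect: -D_mod·Δy = -3.49 × (-0.007) = +0.024430
Convexity effect: ½·C·(Δy)² = 0.5 × 15.2 × (-0.007)² = +0.0003724
ΔP/P ≈ +0.024430 + 0.0003724 = +0.0248024
ΔP ≈ 126.55 × (+0.0248024) = +3.13874372.

+¥3.14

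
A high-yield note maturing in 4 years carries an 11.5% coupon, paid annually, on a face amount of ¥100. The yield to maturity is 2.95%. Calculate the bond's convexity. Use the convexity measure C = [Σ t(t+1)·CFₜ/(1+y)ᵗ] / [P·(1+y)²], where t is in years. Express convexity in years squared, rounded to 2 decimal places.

15.74

With y = 0.0295:
  t   CF        PV=CF/(1+0.0295)^t    t·PV        t(t+1)·PV
  1        11.50        11.1705        11.1705          22.3409
  2        11.50        10.8504        21.7008          65.1023
  3        11.50        10.5395        31.6184         126.4736
  4       111.50        99.2589       397.0356       1,985.1780
  Σ                    131.8192       461.5253       2,199.0949
P = 131.8192.
Convexity = Σ t(t+1)·PV / [P·(1+y)²] = 2,199.0949 / (131.8192 × 1.059870) = 15.74028.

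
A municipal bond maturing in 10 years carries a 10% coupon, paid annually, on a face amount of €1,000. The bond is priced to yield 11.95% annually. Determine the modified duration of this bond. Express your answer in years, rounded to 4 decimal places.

5.8558 years

Periodic yield y = 0.1195. First find Macaulay duration:
  t   CF        PV=CF/(1+0.1195)^t    t·PV
  1       100.00        89.3256        89.3256
  2       100.00        79.7906       159.5812
  3       100.00        71.2734       213.8203
  4       100.00        63.6654       254.6617
  5       100.00        56.8695       284.3476
  6       100.00        50.7990       304.7942
  7       100.00        45.3765       317.6357
  8       100.00        40.5329       324.2629
  9       100.00        36.2062       325.8559
  10    1,100.00       355.7556     3,557.5557
  Σ                    889.5948     5,831.8408
P = 889.5948; Macaulay duration = 5,831.8408 / 889.5948 = 6.55561 years.
Modified duration = D_Mac / (1 + y) = 6.55561 / 1.1195 = 5.85584 years.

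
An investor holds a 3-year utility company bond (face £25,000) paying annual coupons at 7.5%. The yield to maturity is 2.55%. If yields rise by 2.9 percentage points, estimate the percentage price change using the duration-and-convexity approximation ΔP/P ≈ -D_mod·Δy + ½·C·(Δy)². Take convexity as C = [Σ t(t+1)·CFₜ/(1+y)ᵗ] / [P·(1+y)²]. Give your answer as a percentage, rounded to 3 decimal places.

-7.505%

With y = 0.0255:
  t   CF        PV=CF/(1+0.0255)^t    t·PV        t(t+1)·PV
  1     1,875.00     1,828.3764     1,828.3764       3,656.7528
  2     1,875.00     1,782.9121     3,565.8243      10,697.4729
  3    26,875.00    24,919.6236    74,758.8709     299,035.4836
  Σ                 28,530.9122    80,153.0716     313,389.7093
P = 28,530.9122; D_Mac = 2.80934 yrs; D_mod = 2.73948 yrs; C = 10.44474.
Duration effect: -2.73948 × (+0.029) = -0.079445
Convexity effect: 0.5 × 10.44474 × (0.029)² = +0.0043920
ΔP/P ≈ -0.079445 + 0.0043920 = -0.075053 = -7.5053%.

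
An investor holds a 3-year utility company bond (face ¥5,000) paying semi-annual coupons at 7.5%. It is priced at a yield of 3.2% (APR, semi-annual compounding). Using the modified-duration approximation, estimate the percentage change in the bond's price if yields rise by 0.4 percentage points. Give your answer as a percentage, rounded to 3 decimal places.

Periodic yield y = 0.016. Modified duration first:
  t   CF        PV=CF/(1+0.016)^t    t·PV
  1       187.50       184.5472       184.5472
  2       187.50       181.6410       363.2820
  3       187.50       178.7805       536.3415
  4       187.50       175.9651       703.8602
  5       187.50       173.1940       865.9698
  6     5,187.50     4,716.2396    28,297.4377
  Σ                  5,610.3674    30,951.4384
P = 5,610.3674; D_Mac = 5.51683 half-year periods = 2.75841 yrs; D_mod = 2.75841/(1+0.016) = 2.71497 yrs.
ΔP/P ≈ -D_mod · Δy = -2.71497 × (+0.004) = -0.010860 = -1.0860%.

-1.086%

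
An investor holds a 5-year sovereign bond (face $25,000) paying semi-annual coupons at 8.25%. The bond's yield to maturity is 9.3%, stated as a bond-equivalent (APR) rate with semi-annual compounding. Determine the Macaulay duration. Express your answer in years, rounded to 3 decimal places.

Periodic yield y = 0.0465. Discount each cash flow and weight by its period:
  t   CF        PV=CF/(1+0.0465)^t    t·PV
  1     1,031.25       985.4276       985.4276
  2     1,031.25       941.6413     1,883.2826
  3     1,031.25       899.8006     2,699.4017
  4     1,031.25       859.8190     3,439.2759
  5     1,031.25       821.6139     4,108.0697
  6     1,031.25       785.1065     4,710.6389
  7     1,031.25       750.2212     5,251.5484
  8     1,031.25       716.8860     5,735.0880
  9     1,031.25       685.0320     6,165.2881
  10   26,031.25    16,523.5248   165,235.2479
  Σ                 23,969.0729   200,213.2689
Price P = Σ PV = 23,969.0729.
Macaulay duration = Σ(t·PV) / P = 200,213.2689 / 23,969.0729 = 8.35298 half-year periods.
In years: 8.35298 / 2 = 4.17649 years.

4.176 years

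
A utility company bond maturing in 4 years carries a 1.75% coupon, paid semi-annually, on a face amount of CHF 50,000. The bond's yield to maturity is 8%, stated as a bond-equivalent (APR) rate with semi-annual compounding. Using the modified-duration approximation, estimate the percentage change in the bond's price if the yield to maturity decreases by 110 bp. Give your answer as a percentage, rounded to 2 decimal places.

Periodic yield y = 0.04. Modified duration first:
  t   CF        PV=CF/(1+0.04)^t    t·PV
  1       437.50       420.6731       420.6731
  2       437.50       404.4933       808.9867
  3       437.50       388.9359     1,166.8077
  4       437.50       373.9768     1,495.9073
  5       437.50       359.5931     1,797.9655
  6       437.50       345.7626     2,074.5756
  7       437.50       332.4640     2,327.2483
  8    50,437.50    36,854.1872   294,833.4977
  Σ                 39,480.0861   304,925.6620
P = 39,480.0861; D_Mac = 7.72353 half-year periods = 3.86177 yrs; D_mod = 3.86177/(1+0.04) = 3.71324 yrs.
ΔP/P ≈ -D_mod · Δy = -3.71324 × (-0.011) = +0.040846 = +4.0846%.

+4.08%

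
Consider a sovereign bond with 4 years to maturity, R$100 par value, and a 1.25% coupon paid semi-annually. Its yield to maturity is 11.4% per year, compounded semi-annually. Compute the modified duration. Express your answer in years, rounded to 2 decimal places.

Periodic yield y = 0.057. First find Macaulay duration:
  t   CF        PV=CF/(1+0.057)^t    t·PV
  1        0.625         0.5913         0.5913
  2        0.625         0.5594         1.1188
  3        0.625         0.5292         1.5877
  4        0.625         0.5007         2.0028
  5        0.625         0.4737         2.3685
  6        0.625         0.4482         2.6889
  7        0.625         0.4240         2.9679
  8      100.625        64.5812       516.6495
  Σ                     68.1077       529.9755
P = 68.1077; Macaulay duration = 529.9755 / 68.1077 = 7.78143 half-year periods = 3.89072 years.
Modified duration = D_Mac / (1 + y) = 3.89072 / 1.057 = 3.68091 years.

3.68 years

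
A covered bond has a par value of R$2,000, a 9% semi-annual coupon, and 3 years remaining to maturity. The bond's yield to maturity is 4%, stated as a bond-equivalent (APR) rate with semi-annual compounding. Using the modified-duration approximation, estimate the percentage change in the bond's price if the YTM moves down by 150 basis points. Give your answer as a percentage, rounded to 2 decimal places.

+4.00%

Periodic yield y = 0.02. Modified duration first:
  t   CF        PV=CF/(1+0.02)^t    t·PV
  1        90.00        88.2353        88.2353
  2        90.00        86.5052       173.0104
  3        90.00        84.8090       254.4270
  4        90.00        83.1461       332.5844
  5        90.00        81.5158       407.5789
  6     2,090.00     1,855.8602    11,135.1611
  Σ                  2,280.0715    12,390.9971
P = 2,280.0715; D_Mac = 5.43448 half-year periods = 2.71724 yrs; D_mod = 2.71724/(1+0.02) = 2.66396 yrs.
ΔP/P ≈ -D_mod · Δy = -2.66396 × (-0.015) = +0.039959 = +3.9959%.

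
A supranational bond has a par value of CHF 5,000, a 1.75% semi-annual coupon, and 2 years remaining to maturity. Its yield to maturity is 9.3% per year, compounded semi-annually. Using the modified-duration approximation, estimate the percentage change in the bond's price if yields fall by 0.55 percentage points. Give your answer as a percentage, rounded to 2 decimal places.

Periodic yield y = 0.0465. Modified duration first:
  t   CF        PV=CF/(1+0.0465)^t    t·PV
  1        43.75        41.8060        41.8060
  2        43.75        39.9484        79.8968
  3        43.75        38.1734       114.5201
  4     5,043.75     4,205.2965    16,821.1860
  Σ                  4,325.2243    17,057.4089
P = 4,325.2243; D_Mac = 3.94371 half-year periods = 1.97185 yrs; D_mod = 1.97185/(1+0.0465) = 1.88424 yrs.
ΔP/P ≈ -D_mod · Δy = -1.88424 × (-0.0055) = +0.010363 = +1.0363%.

+1.04%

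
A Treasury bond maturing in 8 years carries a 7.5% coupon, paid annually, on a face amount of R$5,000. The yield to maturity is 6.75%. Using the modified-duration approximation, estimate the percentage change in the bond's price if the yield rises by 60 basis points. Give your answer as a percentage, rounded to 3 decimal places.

Periodic yield y = 0.0675. Modified duration first:
  t   CF        PV=CF/(1+0.0675)^t    t·PV
  1       375.00       351.2881       351.2881
  2       375.00       329.0755       658.1509
  3       375.00       308.2674       924.8022
  4       375.00       288.7751     1,155.1004
  5       375.00       270.5153     1,352.5765
  6       375.00       253.4101     1,520.4608
  7       375.00       237.3865     1,661.7057
  8     5,375.00     3,187.3914    25,499.1313
  Σ                  5,226.1094    33,123.2160
P = 5,226.1094; D_Mac = 6.33803 yrs; D_mod = 6.33803/(1+0.0675) = 5.93726 yrs.
ΔP/P ≈ -D_mod · Δy = -5.93726 × (+0.006) = -0.035624 = -3.5624%.

-3.562%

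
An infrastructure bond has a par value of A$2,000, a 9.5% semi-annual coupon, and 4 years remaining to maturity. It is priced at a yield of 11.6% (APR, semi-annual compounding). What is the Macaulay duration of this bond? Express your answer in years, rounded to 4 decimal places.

3.3962 years

Periodic yield y = 0.058. Discount each cash flow and weight by its period:
  t   CF        PV=CF/(1+0.058)^t    t·PV
  1        95.00        89.7921        89.7921
  2        95.00        84.8696       169.7392
  3        95.00        80.2170       240.6511
  4        95.00        75.8195       303.2780
  5        95.00        71.6630       358.3152
  6        95.00        67.7344       406.4067
  7        95.00        64.0212       448.1485
  8     2,095.00     1,334.4389    10,675.5110
  Σ                  1,868.5558    12,691.8419
Price P = Σ PV = 1,868.5558.
Macaulay duration = Σ(t·PV) / P = 12,691.8419 / 1,868.5558 = 6.79233 half-year periods.
In years: 6.79233 / 2 = 3.39616 years.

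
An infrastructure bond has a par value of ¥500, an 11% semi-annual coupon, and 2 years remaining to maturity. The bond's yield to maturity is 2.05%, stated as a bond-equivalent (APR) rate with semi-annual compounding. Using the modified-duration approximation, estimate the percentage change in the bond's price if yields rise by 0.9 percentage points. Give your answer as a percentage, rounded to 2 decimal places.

-1.66%

Periodic yield y = 0.01025. Modified duration first:
  t   CF        PV=CF/(1+0.01025)^t    t·PV
  1        27.50        27.2210        27.2210
  2        27.50        26.9448        53.8896
  3        27.50        26.6714        80.0143
  4       527.50       506.4155     2,025.6622
  Σ                    587.2527     2,186.7870
P = 587.2527; D_Mac = 3.72376 half-year periods = 1.86188 yrs; D_mod = 1.86188/(1+0.01025) = 1.84299 yrs.
ΔP/P ≈ -D_mod · Δy = -1.84299 × (+0.009) = -0.016587 = -1.6587%.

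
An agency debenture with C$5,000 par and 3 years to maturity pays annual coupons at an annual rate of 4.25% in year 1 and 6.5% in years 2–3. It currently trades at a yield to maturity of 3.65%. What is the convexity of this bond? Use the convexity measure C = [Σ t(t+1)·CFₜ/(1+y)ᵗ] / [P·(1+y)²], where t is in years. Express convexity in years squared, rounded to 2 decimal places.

With y = 0.0365:
  t   CF        PV=CF/(1+0.0365)^t    t·PV        t(t+1)·PV
  1       212.50       205.0169       205.0169         410.0338
  2       325.00       302.5135       605.0270       1,815.0809
  3     5,325.00     4,782.0234    14,346.0701      57,384.2803
  Σ                  5,289.5537    15,156.1139      59,609.3950
P = 5,289.5537.
Convexity = Σ t(t+1)·PV / [P·(1+y)²] = 59,609.3950 / (5,289.5537 × 1.074332) = 10.48956.

10.49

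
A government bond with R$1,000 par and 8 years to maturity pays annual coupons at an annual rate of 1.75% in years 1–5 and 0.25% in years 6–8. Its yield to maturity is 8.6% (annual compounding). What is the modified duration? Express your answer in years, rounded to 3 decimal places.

Periodic yield y = 0.086. First find Macaulay duration:
  t   CF        PV=CF/(1+0.086)^t    t·PV
  1        17.50        16.1142        16.1142
  2        17.50        14.8381        29.6762
  3        17.50        13.6631        40.9892
  4        17.50        12.5811        50.3244
  5        17.50        11.5848        57.9241
  6         2.50         1.5239         9.1435
  7         2.50         1.4032         9.8227
  8     1,002.50       518.1384     4,145.1072
  Σ                    589.8468     4,359.1014
P = 589.8468; Macaulay duration = 4,359.1014 / 589.8468 = 7.39023 years.
Modified duration = D_Mac / (1 + y) = 7.39023 / 1.086 = 6.80500 years.

6.805 years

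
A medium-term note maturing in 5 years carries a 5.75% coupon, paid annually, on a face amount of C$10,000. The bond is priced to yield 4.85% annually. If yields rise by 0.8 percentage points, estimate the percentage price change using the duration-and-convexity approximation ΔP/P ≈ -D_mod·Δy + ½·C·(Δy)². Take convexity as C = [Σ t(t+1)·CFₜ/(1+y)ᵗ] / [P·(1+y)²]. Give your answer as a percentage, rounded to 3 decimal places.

-3.355%

With y = 0.0485:
  t   CF        PV=CF/(1+0.0485)^t    t·PV        t(t+1)·PV
  1       575.00       548.4025       548.4025       1,096.8050
  2       575.00       523.0353     1,046.0705       3,138.2116
  3       575.00       498.8415     1,496.5244       5,986.0975
  4       575.00       475.7668     1,903.0671       9,515.3354
  5    10,575.00     8,345.2279    41,726.1396     250,356.8374
  Σ                 10,391.2739    46,720.2040     270,093.2869
P = 10,391.2739; D_Mac = 4.49610 yrs; D_mod = 4.28813 yrs; C = 23.64330.
Duration effect: -4.28813 × (+0.008) = -0.034305
Convexity effect: 0.5 × 23.64330 × (0.008)² = +0.0007566
ΔP/P ≈ -0.034305 + 0.0007566 = -0.033548 = -3.3548%.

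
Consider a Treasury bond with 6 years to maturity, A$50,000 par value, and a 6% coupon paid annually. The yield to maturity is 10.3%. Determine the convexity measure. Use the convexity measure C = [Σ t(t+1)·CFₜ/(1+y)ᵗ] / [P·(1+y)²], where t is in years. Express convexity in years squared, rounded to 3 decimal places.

With y = 0.103:
  t   CF        PV=CF/(1+0.103)^t    t·PV        t(t+1)·PV
  1     3,000.00     2,719.8549     2,719.8549       5,439.7099
  2     3,000.00     2,465.8703     4,931.7406      14,795.2218
  3     3,000.00     2,235.6032     6,706.8095      26,827.2381
  4     3,000.00     2,026.8388     8,107.3551      40,536.7756
  5     3,000.00     1,837.5692     9,187.8458      55,127.0747
  6    53,000.00    29,432.2047   176,593.2280   1,236,152.5963
  Σ                 40,717.9410   208,246.8340   1,378,878.6163
P = 40,717.9410.
Convexity = Σ t(t+1)·PV / [P·(1+y)²] = 1,378,878.6163 / (40,717.9410 × 1.216609) = 27.83487.

27.835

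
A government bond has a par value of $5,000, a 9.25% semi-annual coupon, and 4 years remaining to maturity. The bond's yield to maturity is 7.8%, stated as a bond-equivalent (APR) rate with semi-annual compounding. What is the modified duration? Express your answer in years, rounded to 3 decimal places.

3.319 years

Periodic yield y = 0.039. First find Macaulay duration:
  t   CF        PV=CF/(1+0.039)^t    t·PV
  1       231.25       222.5698       222.5698
  2       231.25       214.2154       428.4308
  3       231.25       206.1746       618.5237
  4       231.25       198.4356       793.7423
  5       231.25       190.9871       954.9354
  6       231.25       183.8182     1,102.9091
  7       231.25       176.9184     1,238.4285
  8     5,231.25     3,851.9540    30,815.6322
  Σ                  5,245.0730    36,175.1718
P = 5,245.0730; Macaulay duration = 36,175.1718 / 5,245.0730 = 6.89698 half-year periods = 3.44849 years.
Modified duration = D_Mac / (1 + y) = 3.44849 / 1.039 = 3.31905 years.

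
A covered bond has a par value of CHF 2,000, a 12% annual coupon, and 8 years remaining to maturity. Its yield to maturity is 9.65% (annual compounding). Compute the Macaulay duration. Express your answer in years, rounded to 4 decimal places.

5.7105 years

Periodic yield y = 0.0965. Discount each cash flow and weight by its year:
  t   CF        PV=CF/(1+0.0965)^t    t·PV
  1       240.00       218.8782       218.8782
  2       240.00       199.6154       399.2307
  3       240.00       182.0478       546.1433
  4       240.00       166.0262       664.1049
  5       240.00       151.4147       757.0735
  6       240.00       138.0891       828.5347
  7       240.00       125.9363       881.5538
  8     2,240.00     1,071.9609     8,575.6869
  Σ                  2,253.9685    12,871.2061
Price P = Σ PV = 2,253.9685.
Macaulay duration = Σ(t·PV) / P = 12,871.2061 / 2,253.9685 = 5.71046 years.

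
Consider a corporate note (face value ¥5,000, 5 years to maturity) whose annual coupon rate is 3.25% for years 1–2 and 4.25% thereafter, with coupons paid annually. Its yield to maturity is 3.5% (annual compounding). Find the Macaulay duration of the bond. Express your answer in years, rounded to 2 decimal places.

Periodic yield y = 0.035. Discount each cash flow and weight by its year:
  t   CF        PV=CF/(1+0.035)^t    t·PV
  1       162.50       157.0048       157.0048
  2       162.50       151.6955       303.3910
  3       212.50       191.6628       574.9885
  4       212.50       185.1815       740.7259
  5     5,212.50     4,388.7851    21,943.9257
  Σ                  5,074.3298    23,720.0358
Price P = Σ PV = 5,074.3298.
Macaulay duration = Σ(t·PV) / P = 23,720.0358 / 5,074.3298 = 4.67452 years.

4.67 years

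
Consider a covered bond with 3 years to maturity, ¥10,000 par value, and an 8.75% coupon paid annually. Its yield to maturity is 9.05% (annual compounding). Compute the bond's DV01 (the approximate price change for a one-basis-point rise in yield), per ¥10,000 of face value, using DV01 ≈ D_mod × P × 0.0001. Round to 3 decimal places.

¥2.516

Periodic yield y = 0.0905.
  t   CF        PV=CF/(1+0.0905)^t    t·PV
  1       875.00       802.3842       802.3842
  2       875.00       735.7948     1,471.5896
  3    10,875.00     8,385.9498    25,157.8493
  Σ                  9,924.1288    27,431.8231
P = 9,924.1288; D_Mac = 2.76415 yrs; D_mod = 2.53476 yrs.
DV01 ≈ 2.53476 × 9,924.1288 × 0.0001 = 2.515527.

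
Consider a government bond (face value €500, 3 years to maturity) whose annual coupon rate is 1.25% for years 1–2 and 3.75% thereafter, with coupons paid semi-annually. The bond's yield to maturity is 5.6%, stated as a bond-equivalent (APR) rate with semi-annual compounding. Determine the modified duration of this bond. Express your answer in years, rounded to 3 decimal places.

2.865 years

Periodic yield y = 0.028. First find Macaulay duration:
  t   CF        PV=CF/(1+0.028)^t    t·PV
  1        3.125         3.0399         3.0399
  2        3.125         2.9571         5.9142
  3        3.125         2.8765         8.6296
  4        3.125         2.7982        11.1928
  5        9.375         8.1659        40.8297
  6      509.375       431.5975     2,589.5851
  Σ                    451.4352     2,659.1912
P = 451.4352; Macaulay duration = 2,659.1912 / 451.4352 = 5.89053 half-year periods = 2.94526 years.
Modified duration = D_Mac / (1 + y) = 2.94526 / 1.028 = 2.86504 years.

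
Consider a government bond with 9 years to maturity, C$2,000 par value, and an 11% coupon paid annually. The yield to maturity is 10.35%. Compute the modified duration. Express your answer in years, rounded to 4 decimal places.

5.6180 years

Periodic yield y = 0.1035. First find Macaulay duration:
  t   CF        PV=CF/(1+0.1035)^t    t·PV
  1       220.00       199.3657       199.3657
  2       220.00       180.6667       361.3333
  3       220.00       163.7215       491.1644
  4       220.00       148.3656       593.4626
  5       220.00       134.4501       672.2503
  6       220.00       121.8397       731.0379
  7       220.00       110.4120       772.8841
  8       220.00       100.0562       800.4496
  9     2,220.00       914.9596     8,234.6368
  Σ                  2,073.8370    12,856.5846
P = 2,073.8370; Macaulay duration = 12,856.5846 / 2,073.8370 = 6.19942 years.
Modified duration = D_Mac / (1 + y) = 6.19942 / 1.1035 = 5.61796 years.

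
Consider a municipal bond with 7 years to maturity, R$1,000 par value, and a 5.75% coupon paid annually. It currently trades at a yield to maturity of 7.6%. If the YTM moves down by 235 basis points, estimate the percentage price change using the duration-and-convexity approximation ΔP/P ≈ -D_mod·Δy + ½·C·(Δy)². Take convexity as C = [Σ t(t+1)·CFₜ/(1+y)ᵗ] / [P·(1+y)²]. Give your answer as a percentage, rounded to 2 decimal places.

With y = 0.076:
  t   CF        PV=CF/(1+0.076)^t    t·PV        t(t+1)·PV
  1        57.50        53.4387        53.4387         106.8773
  2        57.50        49.6642        99.3284         297.9851
  3        57.50        46.1563       138.4689         553.8757
  4        57.50        42.8962       171.5848         857.9239
  5        57.50        39.8664       199.3318       1,195.9905
  6        57.50        37.0505       222.3031       1,556.1215
  7     1,057.50       633.2781     4,432.9468      35,463.5742
  Σ                    902.3503     5,317.4023      40,032.3482
P = 902.3503; D_Mac = 5.89284 yrs; D_mod = 5.47661 yrs; C = 38.31875.
Duration effect: -5.47661 × (-0.0235) = +0.128700
Convexity effect: 0.5 × 38.31875 × (-0.0235)² = +0.0105808
ΔP/P ≈ +0.128700 + 0.0105808 = +0.139281 = +13.9281%.

+13.93%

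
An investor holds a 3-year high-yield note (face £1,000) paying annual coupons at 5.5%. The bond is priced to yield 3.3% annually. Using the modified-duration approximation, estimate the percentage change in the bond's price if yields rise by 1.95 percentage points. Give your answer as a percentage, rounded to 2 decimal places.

Periodic yield y = 0.033. Modified duration first:
  t   CF        PV=CF/(1+0.033)^t    t·PV
  1        55.00        53.2430        53.2430
  2        55.00        51.5421       103.0842
  3     1,055.00       957.0872     2,871.2615
  Σ                  1,061.8722     3,027.5887
P = 1,061.8722; D_Mac = 2.85118 yrs; D_mod = 2.85118/(1+0.033) = 2.76010 yrs.
ΔP/P ≈ -D_mod · Δy = -2.76010 × (+0.0195) = -0.053822 = -5.3822%.

-5.38%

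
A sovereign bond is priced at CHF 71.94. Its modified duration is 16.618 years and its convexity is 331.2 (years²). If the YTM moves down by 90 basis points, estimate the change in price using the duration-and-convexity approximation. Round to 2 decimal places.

Duration effect: -D_mod·Δy = -16.618 × (-0.009) = +0.149562
Convexity effect: ½·C·(Δy)² = 0.5 × 331.2 × (-0.009)² = +0.0134136
ΔP/P ≈ +0.149562 + 0.0134136 = +0.1629756
ΔP ≈ 71.94 × (+0.1629756) = +11.724464664.

+CHF 11.72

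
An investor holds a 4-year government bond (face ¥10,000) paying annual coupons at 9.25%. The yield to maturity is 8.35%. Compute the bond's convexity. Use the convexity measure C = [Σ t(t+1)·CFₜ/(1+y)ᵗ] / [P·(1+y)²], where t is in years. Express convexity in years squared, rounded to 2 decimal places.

With y = 0.0835:
  t   CF        PV=CF/(1+0.0835)^t    t·PV        t(t+1)·PV
  1       925.00       853.7148       853.7148       1,707.4296
  2       925.00       787.9232     1,575.8464       4,727.5393
  3       925.00       727.2019     2,181.6056       8,726.4224
  4    10,925.00     7,926.9439    31,707.7755     158,538.8774
  Σ                 10,295.7838    36,318.9423     173,700.2688
P = 10,295.7838.
Convexity = Σ t(t+1)·PV / [P·(1+y)²] = 173,700.2688 / (10,295.7838 × 1.173972) = 14.37088.

14.37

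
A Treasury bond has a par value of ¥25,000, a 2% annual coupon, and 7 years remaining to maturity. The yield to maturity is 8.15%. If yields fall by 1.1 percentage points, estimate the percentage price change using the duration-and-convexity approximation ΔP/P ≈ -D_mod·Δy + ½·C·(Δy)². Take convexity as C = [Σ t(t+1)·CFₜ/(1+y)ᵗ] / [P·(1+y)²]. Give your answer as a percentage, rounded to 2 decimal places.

+6.87%

With y = 0.0815:
  t   CF        PV=CF/(1+0.0815)^t    t·PV        t(t+1)·PV
  1       500.00       462.3209       462.3209         924.6417
  2       500.00       427.4811       854.9623       2,564.8868
  3       500.00       395.2669     1,185.8007       4,743.2026
  4       500.00       365.4802     1,461.9210       7,309.6049
  5       500.00       337.9383     1,689.6914      10,138.1483
  6       500.00       312.4718     1,874.8309      13,123.8166
  7    25,500.00    14,735.1484   103,146.0388     825,168.3103
  Σ                 17,036.1076   110,675.5659     863,972.6113
P = 17,036.1076; D_Mac = 6.49653 yrs; D_mod = 6.00696 yrs; C = 43.35873.
Duration effect: -6.00696 × (-0.011) = +0.066077
Convexity effect: 0.5 × 43.35873 × (-0.011)² = +0.0026232
ΔP/P ≈ +0.066077 + 0.0026232 = +0.068700 = +6.8700%.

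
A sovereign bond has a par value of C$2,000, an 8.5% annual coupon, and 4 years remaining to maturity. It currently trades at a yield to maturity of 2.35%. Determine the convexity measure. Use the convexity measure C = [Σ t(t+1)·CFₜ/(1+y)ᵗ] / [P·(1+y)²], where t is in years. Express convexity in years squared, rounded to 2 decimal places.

With y = 0.0235:
  t   CF        PV=CF/(1+0.0235)^t    t·PV        t(t+1)·PV
  1       170.00       166.0967       166.0967         332.1935
  2       170.00       162.2831       324.5661         973.6984
  3       170.00       158.5570       475.6710       1,902.6838
  4     2,170.00     1,977.4629     7,909.8516      39,549.2581
  Σ                  2,464.3997     8,876.1855      42,757.8339
P = 2,464.3997.
Convexity = Σ t(t+1)·PV / [P·(1+y)²] = 42,757.8339 / (2,464.3997 × 1.047552) = 16.56261.

16.56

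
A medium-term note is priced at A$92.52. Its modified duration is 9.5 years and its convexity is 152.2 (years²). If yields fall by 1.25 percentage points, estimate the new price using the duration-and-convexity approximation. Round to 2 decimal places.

A$104.61

Duration effect: -D_mod·Δy = -9.5 × (-0.0125) = +0.118750
Convexity effect: ½·C·(Δy)² = 0.5 × 152.2 × (-0.0125)² = +0.011890625
ΔP/P ≈ +0.118750 + 0.011890625 = +0.130640625
New price ≈ 92.52 × (1 + 0.130640625) = 104.606870625.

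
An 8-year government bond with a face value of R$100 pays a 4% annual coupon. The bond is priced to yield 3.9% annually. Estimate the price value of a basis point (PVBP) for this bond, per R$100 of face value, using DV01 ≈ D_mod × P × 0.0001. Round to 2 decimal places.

Periodic yield y = 0.039.
  t   CF        PV=CF/(1+0.039)^t    t·PV
  1         4.00         3.8499         3.8499
  2         4.00         3.7053         7.4107
  3         4.00         3.5663        10.6988
  4         4.00         3.4324        13.7296
  5         4.00         3.3036        16.5178
  6         4.00         3.1796        19.0773
  7         4.00         3.0602        21.4215
  8       104.00        76.5789       612.6310
  Σ                    100.6761       705.3365
P = 100.6761; D_Mac = 7.00600 yrs; D_mod = 6.74302 yrs.
DV01 ≈ 6.74302 × 100.6761 × 0.0001 = 0.067886.

R$0.07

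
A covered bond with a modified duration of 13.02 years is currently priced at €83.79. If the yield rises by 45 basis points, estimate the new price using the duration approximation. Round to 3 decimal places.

Duration approximation: ΔP/P ≈ -D_mod · Δy = -13.02 × (+0.0045) = -0.058590.
New price ≈ 83.79 × (1 - 0.058590) = 78.8807439.

€78.881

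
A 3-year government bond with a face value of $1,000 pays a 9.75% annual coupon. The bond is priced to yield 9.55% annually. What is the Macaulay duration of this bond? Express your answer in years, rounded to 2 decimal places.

2.74 years

Periodic yield y = 0.0955. Discount each cash flow and weight by its year:
  t   CF        PV=CF/(1+0.0955)^t    t·PV
  1        97.50        89.0005        89.0005
  2        97.50        81.2419       162.4837
  3     1,097.50       834.7711     2,504.3132
  Σ                  1,005.0134     2,755.7973
Price P = Σ PV = 1,005.0134.
Macaulay duration = Σ(t·PV) / P = 2,755.7973 / 1,005.0134 = 2.74205 years.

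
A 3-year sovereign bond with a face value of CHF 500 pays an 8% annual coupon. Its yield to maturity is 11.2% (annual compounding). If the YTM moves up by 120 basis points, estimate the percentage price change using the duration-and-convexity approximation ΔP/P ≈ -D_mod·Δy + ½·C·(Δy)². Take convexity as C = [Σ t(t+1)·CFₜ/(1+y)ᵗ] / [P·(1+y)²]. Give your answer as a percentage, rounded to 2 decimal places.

-2.93%

With y = 0.112:
  t   CF        PV=CF/(1+0.112)^t    t·PV        t(t+1)·PV
  1        40.00        35.9712        35.9712          71.9424
  2        40.00        32.3482        64.6964         194.0893
  3       540.00       392.7167     1,178.1502       4,712.6007
  Σ                    461.0362     1,278.8178       4,978.6325
P = 461.0362; D_Mac = 2.77379 yrs; D_mod = 2.49442 yrs; C = 8.73304.
Duration effect: -2.49442 × (+0.012) = -0.029933
Convexity effect: 0.5 × 8.73304 × (0.012)² = +0.0006288
ΔP/P ≈ -0.029933 + 0.0006288 = -0.029304 = -2.9304%.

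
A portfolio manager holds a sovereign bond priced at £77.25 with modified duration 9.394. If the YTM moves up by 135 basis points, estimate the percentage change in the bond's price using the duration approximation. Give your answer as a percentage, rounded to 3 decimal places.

Duration approximation: ΔP/P ≈ -D_mod · Δy = -9.394 × (+0.0135) = -0.126819.
As a percentage: -12.6819%.

-12.682%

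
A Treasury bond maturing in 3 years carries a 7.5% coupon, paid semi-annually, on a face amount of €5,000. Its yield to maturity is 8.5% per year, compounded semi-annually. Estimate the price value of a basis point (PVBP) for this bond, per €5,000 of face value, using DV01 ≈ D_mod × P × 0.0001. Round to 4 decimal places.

Periodic yield y = 0.0425.
  t   CF        PV=CF/(1+0.0425)^t    t·PV
  1       187.50       179.8561       179.8561
  2       187.50       172.5239       345.0477
  3       187.50       165.4905       496.4715
  4       187.50       158.7439       634.9756
  5       187.50       152.2723       761.3616
  6     5,187.50     4,041.1198    24,246.7189
  Σ                  4,870.0065    26,664.4314
P = 4,870.0065; D_Mac = 5.47524 half-year periods = 2.73762 yrs; D_mod = 2.62601 yrs.
DV01 ≈ 2.62601 × 4,870.0065 × 0.0001 = 1.278870.

€1.2789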